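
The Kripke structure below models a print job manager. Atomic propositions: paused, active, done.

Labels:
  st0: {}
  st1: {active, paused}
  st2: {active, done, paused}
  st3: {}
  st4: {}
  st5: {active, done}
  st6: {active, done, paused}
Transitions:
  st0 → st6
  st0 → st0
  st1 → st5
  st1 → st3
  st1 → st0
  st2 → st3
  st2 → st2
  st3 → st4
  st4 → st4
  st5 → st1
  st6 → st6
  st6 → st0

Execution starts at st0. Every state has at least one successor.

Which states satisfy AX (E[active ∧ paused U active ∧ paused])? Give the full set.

States satisfying E[active ∧ paused U active ∧ paused]: {st1, st2, st6}.
States satisfying AX (E[active ∧ paused U active ∧ paused]): {st5}.

{st5}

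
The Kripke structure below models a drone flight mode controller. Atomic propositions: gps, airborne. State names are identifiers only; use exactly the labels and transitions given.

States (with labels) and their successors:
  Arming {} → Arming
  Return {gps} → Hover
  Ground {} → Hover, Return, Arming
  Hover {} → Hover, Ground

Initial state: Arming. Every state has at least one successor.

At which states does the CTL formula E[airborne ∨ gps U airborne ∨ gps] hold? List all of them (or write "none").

States satisfying airborne ∨ gps: {Return}.
States satisfying E[airborne ∨ gps U airborne ∨ gps]: {Return}.

{Return}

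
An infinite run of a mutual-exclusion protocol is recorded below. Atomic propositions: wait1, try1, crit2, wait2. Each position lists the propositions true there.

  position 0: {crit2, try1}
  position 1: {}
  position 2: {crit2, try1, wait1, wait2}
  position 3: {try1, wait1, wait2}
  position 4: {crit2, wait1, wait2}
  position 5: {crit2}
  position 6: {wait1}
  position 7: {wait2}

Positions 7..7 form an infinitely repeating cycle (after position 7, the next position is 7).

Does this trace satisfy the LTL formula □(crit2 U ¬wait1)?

crit2 U ¬wait1 must hold at every position from 0 onward. It fails at position 2, so □(crit2 U ¬wait1) is false.

Does not hold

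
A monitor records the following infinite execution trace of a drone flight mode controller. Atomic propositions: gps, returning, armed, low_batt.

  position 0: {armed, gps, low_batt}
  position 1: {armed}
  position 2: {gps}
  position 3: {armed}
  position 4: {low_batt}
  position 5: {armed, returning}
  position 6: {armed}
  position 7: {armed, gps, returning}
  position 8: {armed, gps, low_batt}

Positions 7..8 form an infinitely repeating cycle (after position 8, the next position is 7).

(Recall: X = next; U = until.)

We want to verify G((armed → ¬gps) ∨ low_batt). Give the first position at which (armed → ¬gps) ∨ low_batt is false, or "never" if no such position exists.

Check (armed → ¬gps) ∨ low_batt at each position in order: 0 ✓, 1 ✓, 2 ✓, 3 ✓, 4 ✓, 5 ✓, 6 ✓.
At position 7 the labels are {armed, gps, returning}, so (armed → ¬gps) ∨ low_batt is false there. This is the first violation.

7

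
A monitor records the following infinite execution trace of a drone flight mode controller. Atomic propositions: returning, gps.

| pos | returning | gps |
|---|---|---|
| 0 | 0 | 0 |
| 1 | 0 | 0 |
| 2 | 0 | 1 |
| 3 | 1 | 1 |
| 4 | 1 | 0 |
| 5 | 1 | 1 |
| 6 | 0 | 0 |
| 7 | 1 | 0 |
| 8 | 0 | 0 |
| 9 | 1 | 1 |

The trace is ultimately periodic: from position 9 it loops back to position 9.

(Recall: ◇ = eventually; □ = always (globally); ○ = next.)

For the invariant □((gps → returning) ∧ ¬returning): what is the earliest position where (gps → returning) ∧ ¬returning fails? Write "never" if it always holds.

2

Check (gps → returning) ∧ ¬returning at each position in order: 0 ✓, 1 ✓.
At position 2 the labels are {gps}, so (gps → returning) ∧ ¬returning is false there. This is the first violation.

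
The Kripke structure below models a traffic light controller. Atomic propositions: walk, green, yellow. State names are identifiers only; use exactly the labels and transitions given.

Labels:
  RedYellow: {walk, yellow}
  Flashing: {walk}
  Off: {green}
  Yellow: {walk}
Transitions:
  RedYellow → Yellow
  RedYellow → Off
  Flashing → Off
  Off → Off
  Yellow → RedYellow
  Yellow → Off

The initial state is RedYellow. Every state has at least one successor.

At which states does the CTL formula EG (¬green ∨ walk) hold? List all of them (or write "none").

{RedYellow, Yellow}

States satisfying ¬green ∨ walk: {RedYellow, Flashing, Yellow}.
States satisfying EG (¬green ∨ walk): {RedYellow, Yellow}.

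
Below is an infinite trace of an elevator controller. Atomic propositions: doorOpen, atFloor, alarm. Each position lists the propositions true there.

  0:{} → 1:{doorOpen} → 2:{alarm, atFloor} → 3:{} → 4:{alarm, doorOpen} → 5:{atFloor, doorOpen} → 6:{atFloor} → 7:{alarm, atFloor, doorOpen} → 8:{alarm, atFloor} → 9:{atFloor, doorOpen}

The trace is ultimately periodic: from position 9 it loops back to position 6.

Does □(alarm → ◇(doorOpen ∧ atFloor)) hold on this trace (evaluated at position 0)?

Satisfied

alarm → ◇(doorOpen ∧ atFloor) holds at every position 0..9, and those are all positions ever visited, so □(alarm → ◇(doorOpen ∧ atFloor)) holds.
Positions where alarm holds: 2, 4, 7, 8.
Check ◇(doorOpen ∧ atFloor) at each: 2→ok, 4→ok, 7→ok, 8→ok.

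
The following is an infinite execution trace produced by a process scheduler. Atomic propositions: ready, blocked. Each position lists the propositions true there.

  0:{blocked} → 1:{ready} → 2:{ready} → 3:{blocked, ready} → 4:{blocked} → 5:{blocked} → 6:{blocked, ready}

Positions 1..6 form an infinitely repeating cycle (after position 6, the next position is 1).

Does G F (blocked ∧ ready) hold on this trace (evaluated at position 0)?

F (blocked ∧ ready) holds at every position 0..6, and those are all positions ever visited, so G F (blocked ∧ ready) holds.

Yes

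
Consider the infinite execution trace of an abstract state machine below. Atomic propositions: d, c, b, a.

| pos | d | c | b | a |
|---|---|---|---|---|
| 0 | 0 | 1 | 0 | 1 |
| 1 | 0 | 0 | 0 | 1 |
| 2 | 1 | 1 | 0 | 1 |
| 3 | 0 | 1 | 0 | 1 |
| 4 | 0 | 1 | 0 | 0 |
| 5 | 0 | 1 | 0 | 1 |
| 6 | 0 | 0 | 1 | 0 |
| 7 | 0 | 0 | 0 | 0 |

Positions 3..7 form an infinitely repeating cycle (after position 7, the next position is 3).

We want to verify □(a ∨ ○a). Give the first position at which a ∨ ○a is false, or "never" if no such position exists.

6

Check a ∨ ○a at each position in order: 0 ✓, 1 ✓, 2 ✓, 3 ✓, 4 ✓, 5 ✓.
At position 6 the labels are {b} and the next position 7 has {}, so a ∨ ○a is false there. This is the first violation.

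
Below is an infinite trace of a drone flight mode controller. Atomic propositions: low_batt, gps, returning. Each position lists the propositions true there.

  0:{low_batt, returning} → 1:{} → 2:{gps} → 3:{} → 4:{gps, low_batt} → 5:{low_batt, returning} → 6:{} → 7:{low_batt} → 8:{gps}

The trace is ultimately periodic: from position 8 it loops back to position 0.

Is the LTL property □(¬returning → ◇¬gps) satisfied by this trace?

Holds

¬returning → ◇¬gps holds at every position 0..8, and those are all positions ever visited, so □(¬returning → ◇¬gps) holds.
Positions where ¬returning holds: 1, 2, 3, 4, 6, 7, 8.
Check ◇¬gps at each: 1→ok, 2→ok, 3→ok, 4→ok, 6→ok, 7→ok, 8→ok.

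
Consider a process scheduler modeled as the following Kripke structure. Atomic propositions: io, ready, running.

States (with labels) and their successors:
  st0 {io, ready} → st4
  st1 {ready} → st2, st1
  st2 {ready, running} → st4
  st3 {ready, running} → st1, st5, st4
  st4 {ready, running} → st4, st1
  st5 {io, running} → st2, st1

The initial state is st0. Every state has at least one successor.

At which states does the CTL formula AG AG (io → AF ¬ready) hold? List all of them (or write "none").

{st1, st2, st3, st4, st5}

States satisfying AG (io → AF ¬ready): {st1, st2, st3, st4, st5}.
States satisfying AG AG (io → AF ¬ready): {st1, st2, st3, st4, st5}.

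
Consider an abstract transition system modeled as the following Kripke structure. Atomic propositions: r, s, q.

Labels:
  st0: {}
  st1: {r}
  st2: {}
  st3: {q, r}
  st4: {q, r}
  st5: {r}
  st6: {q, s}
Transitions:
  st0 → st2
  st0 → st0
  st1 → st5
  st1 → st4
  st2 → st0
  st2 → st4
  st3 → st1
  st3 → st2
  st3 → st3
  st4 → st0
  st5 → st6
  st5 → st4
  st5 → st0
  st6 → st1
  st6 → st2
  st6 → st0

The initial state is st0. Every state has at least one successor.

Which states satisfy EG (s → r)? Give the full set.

{st0, st1, st2, st3, st4, st5}

States satisfying s → r: {st0, st1, st2, st3, st4, st5}.
States satisfying EG (s → r): {st0, st1, st2, st3, st4, st5}.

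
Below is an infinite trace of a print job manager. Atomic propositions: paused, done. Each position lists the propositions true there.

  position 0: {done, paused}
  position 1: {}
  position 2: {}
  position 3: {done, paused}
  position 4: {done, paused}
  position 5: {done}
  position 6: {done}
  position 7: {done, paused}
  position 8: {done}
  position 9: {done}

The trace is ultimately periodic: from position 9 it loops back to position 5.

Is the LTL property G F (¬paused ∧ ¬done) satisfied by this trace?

Does not hold

F (¬paused ∧ ¬done) must hold at every position from 0 onward. It fails at position 3, so G F (¬paused ∧ ¬done) is false.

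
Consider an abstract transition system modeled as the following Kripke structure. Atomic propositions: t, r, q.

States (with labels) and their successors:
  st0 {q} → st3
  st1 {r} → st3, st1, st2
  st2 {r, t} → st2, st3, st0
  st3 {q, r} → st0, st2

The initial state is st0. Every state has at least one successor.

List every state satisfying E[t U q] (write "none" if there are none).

States satisfying t: {st2}.
States satisfying q: {st0, st3}.
States satisfying E[t U q]: {st0, st2, st3}.

{st0, st2, st3}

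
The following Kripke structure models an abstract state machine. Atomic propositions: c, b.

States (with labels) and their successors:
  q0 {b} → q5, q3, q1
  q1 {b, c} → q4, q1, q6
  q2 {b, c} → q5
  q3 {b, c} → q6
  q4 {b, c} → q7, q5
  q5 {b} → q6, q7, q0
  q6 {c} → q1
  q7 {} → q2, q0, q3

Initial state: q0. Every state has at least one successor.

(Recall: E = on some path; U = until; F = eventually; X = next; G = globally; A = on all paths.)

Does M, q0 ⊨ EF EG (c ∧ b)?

States satisfying EG (c ∧ b): {q1}.
States satisfying EF EG (c ∧ b): {q0, q1, q2, q3, q4, q5, q6, q7}.
Some path from q0 reaches a state where EG (c ∧ b) holds.
q0 ∈ Sat(EF EG (c ∧ b)).

Holds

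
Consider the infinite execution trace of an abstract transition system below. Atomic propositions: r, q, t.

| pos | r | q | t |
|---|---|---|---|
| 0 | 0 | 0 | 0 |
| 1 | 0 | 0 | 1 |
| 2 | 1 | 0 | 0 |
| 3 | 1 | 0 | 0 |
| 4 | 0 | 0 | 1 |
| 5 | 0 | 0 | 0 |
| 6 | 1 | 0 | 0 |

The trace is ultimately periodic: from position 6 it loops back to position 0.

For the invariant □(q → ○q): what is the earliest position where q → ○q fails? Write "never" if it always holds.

never

q → ○q holds at every position 0..6, and those are all the positions the trace ever visits, so the invariant □(q → ○q) is never violated.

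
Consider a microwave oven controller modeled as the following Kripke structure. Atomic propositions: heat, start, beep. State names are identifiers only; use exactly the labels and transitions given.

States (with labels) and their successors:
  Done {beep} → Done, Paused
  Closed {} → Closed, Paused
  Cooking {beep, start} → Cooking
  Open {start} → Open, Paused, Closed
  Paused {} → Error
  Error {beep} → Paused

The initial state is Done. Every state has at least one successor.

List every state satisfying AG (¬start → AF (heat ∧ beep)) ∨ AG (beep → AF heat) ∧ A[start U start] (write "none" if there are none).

States satisfying ¬start → AF (heat ∧ beep): {Cooking, Open}.
States satisfying AG (¬start → AF (heat ∧ beep)): {Cooking}.
States satisfying beep → AF heat: {Closed, Open, Paused}.
States satisfying AG (beep → AF heat): ∅.
States satisfying start: {Cooking, Open}.
States satisfying A[start U start]: {Cooking, Open}.
States satisfying AG (beep → AF heat) ∧ A[start U start]: ∅.
States satisfying AG (¬start → AF (heat ∧ beep)) ∨ AG (beep → AF heat) ∧ A[start U start]: {Cooking}.

{Cooking}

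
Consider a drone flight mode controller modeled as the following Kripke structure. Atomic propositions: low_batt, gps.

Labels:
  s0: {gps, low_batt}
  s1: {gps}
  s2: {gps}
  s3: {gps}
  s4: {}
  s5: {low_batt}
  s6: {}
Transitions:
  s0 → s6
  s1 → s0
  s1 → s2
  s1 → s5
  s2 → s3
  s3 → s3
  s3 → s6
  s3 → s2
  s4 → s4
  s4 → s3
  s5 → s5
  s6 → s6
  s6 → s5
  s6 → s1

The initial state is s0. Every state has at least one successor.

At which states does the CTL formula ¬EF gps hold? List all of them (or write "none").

States satisfying gps: {s0, s1, s2, s3}.
States satisfying EF gps: {s0, s1, s2, s3, s4, s6}.
States satisfying ¬EF gps: {s5}.

{s5}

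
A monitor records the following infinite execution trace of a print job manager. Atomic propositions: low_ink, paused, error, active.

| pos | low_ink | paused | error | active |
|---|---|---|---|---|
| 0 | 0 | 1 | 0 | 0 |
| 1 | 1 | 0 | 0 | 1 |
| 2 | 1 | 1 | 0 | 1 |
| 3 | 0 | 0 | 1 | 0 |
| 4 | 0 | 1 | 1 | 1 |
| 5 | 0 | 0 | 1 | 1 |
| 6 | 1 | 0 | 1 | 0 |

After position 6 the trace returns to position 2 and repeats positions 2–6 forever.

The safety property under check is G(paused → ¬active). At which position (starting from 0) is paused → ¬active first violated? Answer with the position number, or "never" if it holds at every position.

2

Check paused → ¬active at each position in order: 0 ✓, 1 ✓.
At position 2 the labels are {active, low_ink, paused}, so paused → ¬active is false there. This is the first violation.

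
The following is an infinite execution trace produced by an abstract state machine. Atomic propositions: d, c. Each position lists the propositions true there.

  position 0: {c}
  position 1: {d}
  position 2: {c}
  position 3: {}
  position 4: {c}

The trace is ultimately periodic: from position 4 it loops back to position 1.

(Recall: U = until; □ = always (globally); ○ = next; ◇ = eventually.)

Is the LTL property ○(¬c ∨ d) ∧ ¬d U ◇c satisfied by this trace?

The position after 0 is 1; ¬c ∨ d is true there.
Walking from position 0: ◇c first holds at position 0, and ¬d holds at every earlier position along the way, so ¬d U ◇c holds.
At position 0: ○(¬c ∨ d) is true; ¬d U ◇c is true; so ○(¬c ∨ d) ∧ ¬d U ◇c is true.

Satisfied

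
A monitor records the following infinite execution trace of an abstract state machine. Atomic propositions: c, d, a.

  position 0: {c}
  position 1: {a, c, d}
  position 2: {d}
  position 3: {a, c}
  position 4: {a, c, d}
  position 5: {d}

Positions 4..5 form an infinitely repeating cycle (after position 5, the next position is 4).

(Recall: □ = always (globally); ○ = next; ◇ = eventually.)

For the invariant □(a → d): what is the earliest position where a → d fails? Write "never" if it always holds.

3

Check a → d at each position in order: 0 ✓, 1 ✓, 2 ✓.
At position 3 the labels are {a, c}, so a → d is false there. This is the first violation.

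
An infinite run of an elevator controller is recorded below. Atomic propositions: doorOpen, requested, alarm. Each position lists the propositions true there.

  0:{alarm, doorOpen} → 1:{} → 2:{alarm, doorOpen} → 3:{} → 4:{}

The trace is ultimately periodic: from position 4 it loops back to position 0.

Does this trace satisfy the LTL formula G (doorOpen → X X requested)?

doorOpen → X X requested must hold at every position from 0 onward. It fails at position 0, so G (doorOpen → X X requested) is false.
Positions where doorOpen holds: 0, 2.
Check X X requested at each: 0→fails, 2→fails.

Violated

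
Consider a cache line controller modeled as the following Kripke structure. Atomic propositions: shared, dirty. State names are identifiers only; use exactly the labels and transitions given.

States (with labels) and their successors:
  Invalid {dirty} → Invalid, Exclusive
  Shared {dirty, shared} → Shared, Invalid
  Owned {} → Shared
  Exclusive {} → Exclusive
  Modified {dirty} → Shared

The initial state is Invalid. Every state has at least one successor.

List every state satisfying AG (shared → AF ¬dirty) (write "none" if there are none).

States satisfying shared → AF ¬dirty: {Invalid, Owned, Exclusive, Modified}.
States satisfying AG (shared → AF ¬dirty): {Invalid, Exclusive}.

{Invalid, Exclusive}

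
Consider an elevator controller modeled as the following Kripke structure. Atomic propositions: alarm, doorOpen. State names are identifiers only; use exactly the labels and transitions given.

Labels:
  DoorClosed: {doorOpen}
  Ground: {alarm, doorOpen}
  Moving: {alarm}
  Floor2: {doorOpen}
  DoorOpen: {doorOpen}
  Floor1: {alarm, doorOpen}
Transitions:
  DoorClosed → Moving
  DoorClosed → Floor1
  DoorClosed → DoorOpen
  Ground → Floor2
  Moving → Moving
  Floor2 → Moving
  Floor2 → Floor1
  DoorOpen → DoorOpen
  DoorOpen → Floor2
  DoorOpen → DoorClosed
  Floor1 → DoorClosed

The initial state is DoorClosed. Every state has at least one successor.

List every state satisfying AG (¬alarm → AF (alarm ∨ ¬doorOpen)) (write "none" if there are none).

States satisfying ¬alarm → AF (alarm ∨ ¬doorOpen): {Ground, Moving, Floor2, Floor1}.
States satisfying AG (¬alarm → AF (alarm ∨ ¬doorOpen)): {Moving}.

{Moving}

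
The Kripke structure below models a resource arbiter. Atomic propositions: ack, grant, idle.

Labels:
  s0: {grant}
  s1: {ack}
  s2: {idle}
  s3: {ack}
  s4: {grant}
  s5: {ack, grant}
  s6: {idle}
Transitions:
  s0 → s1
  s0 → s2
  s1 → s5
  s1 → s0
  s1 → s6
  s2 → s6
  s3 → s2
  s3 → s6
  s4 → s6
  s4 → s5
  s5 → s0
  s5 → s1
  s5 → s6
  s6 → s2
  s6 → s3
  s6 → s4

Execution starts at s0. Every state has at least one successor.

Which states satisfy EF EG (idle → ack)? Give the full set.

{s0, s1, s2, s3, s4, s5, s6}

States satisfying EG (idle → ack): {s0, s1, s4, s5}.
States satisfying EF EG (idle → ack): {s0, s1, s2, s3, s4, s5, s6}.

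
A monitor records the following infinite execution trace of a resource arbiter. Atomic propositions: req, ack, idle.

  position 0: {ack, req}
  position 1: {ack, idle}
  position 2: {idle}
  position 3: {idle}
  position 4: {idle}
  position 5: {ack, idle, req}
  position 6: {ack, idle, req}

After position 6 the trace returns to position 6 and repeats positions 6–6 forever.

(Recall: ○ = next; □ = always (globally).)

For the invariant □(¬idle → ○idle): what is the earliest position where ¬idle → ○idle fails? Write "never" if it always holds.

¬idle → ○idle holds at every position 0..6, and those are all the positions the trace ever visits, so the invariant □(¬idle → ○idle) is never violated.

never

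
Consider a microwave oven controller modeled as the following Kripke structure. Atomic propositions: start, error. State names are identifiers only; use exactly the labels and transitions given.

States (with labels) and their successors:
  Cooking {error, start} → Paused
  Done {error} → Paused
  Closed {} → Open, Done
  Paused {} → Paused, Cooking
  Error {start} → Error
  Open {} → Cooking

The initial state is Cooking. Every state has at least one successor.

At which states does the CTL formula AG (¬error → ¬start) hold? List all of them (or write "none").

{Cooking, Done, Closed, Paused, Open}

States satisfying ¬error → ¬start: {Cooking, Done, Closed, Paused, Open}.
States satisfying AG (¬error → ¬start): {Cooking, Done, Closed, Paused, Open}.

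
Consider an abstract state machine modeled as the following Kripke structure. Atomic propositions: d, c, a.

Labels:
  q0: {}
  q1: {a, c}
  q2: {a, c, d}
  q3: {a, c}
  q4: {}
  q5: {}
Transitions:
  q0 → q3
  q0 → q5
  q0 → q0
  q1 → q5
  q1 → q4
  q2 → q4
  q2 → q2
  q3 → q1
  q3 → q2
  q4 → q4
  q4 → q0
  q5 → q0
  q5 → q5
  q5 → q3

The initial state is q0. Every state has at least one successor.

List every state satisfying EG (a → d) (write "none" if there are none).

States satisfying a → d: {q0, q2, q4, q5}.
States satisfying EG (a → d): {q0, q2, q4, q5}.

{q0, q2, q4, q5}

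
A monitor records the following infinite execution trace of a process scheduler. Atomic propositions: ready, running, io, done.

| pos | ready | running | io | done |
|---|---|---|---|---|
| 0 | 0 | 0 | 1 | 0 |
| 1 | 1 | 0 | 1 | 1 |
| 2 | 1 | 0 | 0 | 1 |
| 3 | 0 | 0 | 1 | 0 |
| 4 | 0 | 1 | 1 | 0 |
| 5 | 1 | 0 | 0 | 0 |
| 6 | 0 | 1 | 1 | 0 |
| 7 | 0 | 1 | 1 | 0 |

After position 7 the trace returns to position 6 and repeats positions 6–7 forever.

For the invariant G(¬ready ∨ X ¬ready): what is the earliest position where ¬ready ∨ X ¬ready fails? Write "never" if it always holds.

1

Check ¬ready ∨ X ¬ready at each position in order: 0 ✓.
At position 1 the labels are {done, io, ready} and the next position 2 has {done, ready}, so ¬ready ∨ X ¬ready is false there. This is the first violation.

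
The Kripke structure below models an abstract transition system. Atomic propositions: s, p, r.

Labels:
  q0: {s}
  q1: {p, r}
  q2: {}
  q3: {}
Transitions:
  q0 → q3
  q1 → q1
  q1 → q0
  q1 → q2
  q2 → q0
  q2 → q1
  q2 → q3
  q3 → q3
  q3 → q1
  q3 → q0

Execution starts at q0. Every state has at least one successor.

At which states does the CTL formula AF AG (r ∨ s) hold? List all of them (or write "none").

none

States satisfying AG (r ∨ s): ∅.
States satisfying AF AG (r ∨ s): ∅.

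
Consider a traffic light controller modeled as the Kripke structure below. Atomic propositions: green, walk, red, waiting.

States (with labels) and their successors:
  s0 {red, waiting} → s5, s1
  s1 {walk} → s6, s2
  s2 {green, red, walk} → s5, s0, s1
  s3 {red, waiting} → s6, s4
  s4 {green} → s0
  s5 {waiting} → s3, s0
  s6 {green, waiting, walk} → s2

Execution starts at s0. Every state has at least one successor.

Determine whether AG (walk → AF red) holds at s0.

States satisfying walk → AF red: {s0, s1, s2, s3, s4, s5, s6}.
States satisfying AG (walk → AF red): {s0, s1, s2, s3, s4, s5, s6}.
Every state reachable from s0 satisfies walk → AF red.
s0 ∈ Sat(AG (walk → AF red)).

Satisfied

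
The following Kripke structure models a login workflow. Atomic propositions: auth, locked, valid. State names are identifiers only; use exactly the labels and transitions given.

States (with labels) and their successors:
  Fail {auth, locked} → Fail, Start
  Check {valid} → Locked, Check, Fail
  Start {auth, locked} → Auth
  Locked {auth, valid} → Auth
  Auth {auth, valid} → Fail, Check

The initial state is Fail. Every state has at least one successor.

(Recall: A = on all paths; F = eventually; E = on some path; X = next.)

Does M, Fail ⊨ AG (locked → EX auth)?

States satisfying locked → EX auth: {Fail, Check, Start, Locked, Auth}.
States satisfying AG (locked → EX auth): {Fail, Check, Start, Locked, Auth}.
Every state reachable from Fail satisfies locked → EX auth.
Fail ∈ Sat(AG (locked → EX auth)).

Yes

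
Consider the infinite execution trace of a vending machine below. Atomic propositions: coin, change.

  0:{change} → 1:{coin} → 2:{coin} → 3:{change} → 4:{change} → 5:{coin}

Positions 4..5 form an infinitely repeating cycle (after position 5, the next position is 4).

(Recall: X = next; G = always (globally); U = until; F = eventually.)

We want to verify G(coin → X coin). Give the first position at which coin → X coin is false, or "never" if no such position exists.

2

Check coin → X coin at each position in order: 0 ✓, 1 ✓.
At position 2 the labels are {coin} and the next position 3 has {change}, so coin → X coin is false there. This is the first violation.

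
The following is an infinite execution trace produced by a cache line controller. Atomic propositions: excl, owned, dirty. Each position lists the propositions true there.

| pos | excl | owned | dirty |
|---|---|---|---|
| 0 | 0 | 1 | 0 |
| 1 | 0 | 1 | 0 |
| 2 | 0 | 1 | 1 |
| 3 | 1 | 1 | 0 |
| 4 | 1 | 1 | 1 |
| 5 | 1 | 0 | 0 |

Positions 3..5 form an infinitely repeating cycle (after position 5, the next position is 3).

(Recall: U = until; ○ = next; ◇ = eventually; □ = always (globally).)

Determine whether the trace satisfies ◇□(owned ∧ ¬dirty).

□(owned ∧ ¬dirty) is false at every position 0..5, so it never becomes true and ◇□(owned ∧ ¬dirty) fails.

No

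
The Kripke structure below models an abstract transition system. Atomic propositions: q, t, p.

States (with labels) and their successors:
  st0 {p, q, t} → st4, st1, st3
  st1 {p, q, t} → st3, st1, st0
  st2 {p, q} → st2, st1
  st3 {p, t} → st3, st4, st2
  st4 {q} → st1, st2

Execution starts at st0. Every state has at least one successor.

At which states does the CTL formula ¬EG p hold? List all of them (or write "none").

{st4}

States satisfying p: {st0, st1, st2, st3}.
States satisfying EG p: {st0, st1, st2, st3}.
States satisfying ¬EG p: {st4}.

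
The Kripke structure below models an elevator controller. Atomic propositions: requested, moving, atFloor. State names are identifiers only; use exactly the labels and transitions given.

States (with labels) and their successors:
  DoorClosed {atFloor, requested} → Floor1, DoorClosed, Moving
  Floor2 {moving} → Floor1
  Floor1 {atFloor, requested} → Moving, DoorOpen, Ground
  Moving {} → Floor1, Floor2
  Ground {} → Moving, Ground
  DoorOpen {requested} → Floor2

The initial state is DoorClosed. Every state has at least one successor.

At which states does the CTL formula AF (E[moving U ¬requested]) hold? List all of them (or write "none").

States satisfying E[moving U ¬requested]: {Floor2, Moving, Ground}.
States satisfying AF (E[moving U ¬requested]): {Floor2, Floor1, Moving, Ground, DoorOpen}.

{Floor2, Floor1, Moving, Ground, DoorOpen}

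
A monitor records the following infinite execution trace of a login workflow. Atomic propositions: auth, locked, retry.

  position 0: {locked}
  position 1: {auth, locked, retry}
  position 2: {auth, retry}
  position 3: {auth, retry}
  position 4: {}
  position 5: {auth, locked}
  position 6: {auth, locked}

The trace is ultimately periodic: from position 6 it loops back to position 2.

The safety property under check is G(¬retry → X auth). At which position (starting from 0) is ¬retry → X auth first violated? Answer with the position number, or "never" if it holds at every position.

never

¬retry → X auth holds at every position 0..6, and those are all the positions the trace ever visits, so the invariant G(¬retry → X auth) is never violated.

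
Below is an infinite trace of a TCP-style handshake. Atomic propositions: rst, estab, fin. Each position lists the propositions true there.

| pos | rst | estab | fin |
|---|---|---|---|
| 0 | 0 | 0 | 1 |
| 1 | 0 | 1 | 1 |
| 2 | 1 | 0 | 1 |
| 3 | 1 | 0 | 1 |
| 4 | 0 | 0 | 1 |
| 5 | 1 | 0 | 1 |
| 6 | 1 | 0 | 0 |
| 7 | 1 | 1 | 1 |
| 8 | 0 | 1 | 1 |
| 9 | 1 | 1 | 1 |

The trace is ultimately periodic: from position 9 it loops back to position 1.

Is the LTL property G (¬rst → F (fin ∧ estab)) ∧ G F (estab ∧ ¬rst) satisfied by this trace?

¬rst → F (fin ∧ estab) holds at every position 0..9, and those are all positions ever visited, so G (¬rst → F (fin ∧ estab)) holds.
Positions where ¬rst holds: 0, 1, 4, 8.
Check F (fin ∧ estab) at each: 0→ok, 1→ok, 4→ok, 8→ok.
F (estab ∧ ¬rst) holds at every position 0..9, and those are all positions ever visited, so G F (estab ∧ ¬rst) holds.
At position 0: G (¬rst → F (fin ∧ estab)) is true; G F (estab ∧ ¬rst) is true; so G (¬rst → F (fin ∧ estab)) ∧ G F (estab ∧ ¬rst) is true.

Yes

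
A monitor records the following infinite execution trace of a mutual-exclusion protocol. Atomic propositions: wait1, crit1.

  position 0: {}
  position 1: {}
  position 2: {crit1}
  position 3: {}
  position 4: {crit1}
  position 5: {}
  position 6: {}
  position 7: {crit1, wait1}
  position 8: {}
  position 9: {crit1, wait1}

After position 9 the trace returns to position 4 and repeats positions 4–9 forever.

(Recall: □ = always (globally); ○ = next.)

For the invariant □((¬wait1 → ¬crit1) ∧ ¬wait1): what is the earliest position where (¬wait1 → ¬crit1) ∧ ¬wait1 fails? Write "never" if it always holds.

2

Check (¬wait1 → ¬crit1) ∧ ¬wait1 at each position in order: 0 ✓, 1 ✓.
At position 2 the labels are {crit1}, so (¬wait1 → ¬crit1) ∧ ¬wait1 is false there. This is the first violation.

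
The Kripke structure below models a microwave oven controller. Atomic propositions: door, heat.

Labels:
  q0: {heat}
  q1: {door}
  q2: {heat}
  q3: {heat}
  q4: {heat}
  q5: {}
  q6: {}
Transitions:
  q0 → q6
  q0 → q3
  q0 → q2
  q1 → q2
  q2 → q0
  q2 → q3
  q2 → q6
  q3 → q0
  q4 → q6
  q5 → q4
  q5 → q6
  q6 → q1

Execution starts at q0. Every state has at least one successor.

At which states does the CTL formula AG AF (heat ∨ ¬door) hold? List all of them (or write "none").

{q0, q1, q2, q3, q4, q5, q6}

States satisfying AF (heat ∨ ¬door): {q0, q1, q2, q3, q4, q5, q6}.
States satisfying AG AF (heat ∨ ¬door): {q0, q1, q2, q3, q4, q5, q6}.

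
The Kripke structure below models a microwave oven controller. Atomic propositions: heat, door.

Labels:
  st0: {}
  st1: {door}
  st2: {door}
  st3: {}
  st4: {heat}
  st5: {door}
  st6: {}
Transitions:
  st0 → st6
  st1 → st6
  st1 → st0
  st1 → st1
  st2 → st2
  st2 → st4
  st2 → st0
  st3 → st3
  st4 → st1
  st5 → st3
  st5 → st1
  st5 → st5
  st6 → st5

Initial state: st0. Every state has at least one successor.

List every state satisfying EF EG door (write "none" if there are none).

{st0, st1, st2, st4, st5, st6}

States satisfying EG door: {st1, st2, st5}.
States satisfying EF EG door: {st0, st1, st2, st4, st5, st6}.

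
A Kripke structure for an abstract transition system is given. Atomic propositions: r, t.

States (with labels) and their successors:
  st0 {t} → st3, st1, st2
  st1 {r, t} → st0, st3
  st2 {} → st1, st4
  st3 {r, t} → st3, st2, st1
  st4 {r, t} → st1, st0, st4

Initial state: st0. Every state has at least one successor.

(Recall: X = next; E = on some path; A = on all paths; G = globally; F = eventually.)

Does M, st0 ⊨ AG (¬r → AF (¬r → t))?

Yes

States satisfying ¬r → AF (¬r → t): {st0, st1, st2, st3, st4}.
States satisfying AG (¬r → AF (¬r → t)): {st0, st1, st2, st3, st4}.
Every state reachable from st0 satisfies ¬r → AF (¬r → t).
st0 ∈ Sat(AG (¬r → AF (¬r → t))).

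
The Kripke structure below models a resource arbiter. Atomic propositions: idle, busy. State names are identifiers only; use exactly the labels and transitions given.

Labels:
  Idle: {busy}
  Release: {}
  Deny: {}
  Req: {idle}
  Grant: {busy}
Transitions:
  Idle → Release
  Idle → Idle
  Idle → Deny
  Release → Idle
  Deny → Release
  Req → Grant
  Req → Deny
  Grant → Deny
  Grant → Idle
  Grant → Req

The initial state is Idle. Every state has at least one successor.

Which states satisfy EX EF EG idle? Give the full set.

States satisfying EF EG idle: ∅.
States satisfying EX EF EG idle: ∅.

none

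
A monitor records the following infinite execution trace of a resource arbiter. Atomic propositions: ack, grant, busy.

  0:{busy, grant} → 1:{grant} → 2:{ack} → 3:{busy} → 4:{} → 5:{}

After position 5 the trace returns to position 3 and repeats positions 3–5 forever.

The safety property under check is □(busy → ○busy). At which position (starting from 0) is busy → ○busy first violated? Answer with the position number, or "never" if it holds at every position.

At position 0 the labels are {busy, grant} and the next position 1 has {grant}, so busy → ○busy is false there. This is the first violation.

0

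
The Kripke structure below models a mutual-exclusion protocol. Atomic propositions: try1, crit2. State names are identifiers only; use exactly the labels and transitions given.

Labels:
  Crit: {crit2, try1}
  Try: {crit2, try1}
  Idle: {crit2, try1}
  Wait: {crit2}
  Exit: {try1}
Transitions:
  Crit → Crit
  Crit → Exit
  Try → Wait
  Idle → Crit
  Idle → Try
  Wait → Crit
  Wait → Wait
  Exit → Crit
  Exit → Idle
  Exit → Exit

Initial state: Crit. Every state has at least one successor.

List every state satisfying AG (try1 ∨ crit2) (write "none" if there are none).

States satisfying try1 ∨ crit2: {Crit, Try, Idle, Wait, Exit}.
States satisfying AG (try1 ∨ crit2): {Crit, Try, Idle, Wait, Exit}.

{Crit, Try, Idle, Wait, Exit}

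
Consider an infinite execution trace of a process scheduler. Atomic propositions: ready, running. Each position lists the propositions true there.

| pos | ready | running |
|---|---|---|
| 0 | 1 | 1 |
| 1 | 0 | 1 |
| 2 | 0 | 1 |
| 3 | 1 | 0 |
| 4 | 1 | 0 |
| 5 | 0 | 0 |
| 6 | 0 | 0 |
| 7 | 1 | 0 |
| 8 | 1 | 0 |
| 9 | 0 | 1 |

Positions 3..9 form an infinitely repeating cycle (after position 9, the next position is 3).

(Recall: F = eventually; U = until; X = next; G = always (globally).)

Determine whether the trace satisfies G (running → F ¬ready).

running → F ¬ready holds at every position 0..9, and those are all positions ever visited, so G (running → F ¬ready) holds.
Positions where running holds: 0, 1, 2, 9.
Check F ¬ready at each: 0→ok, 1→ok, 2→ok, 9→ok.

Holds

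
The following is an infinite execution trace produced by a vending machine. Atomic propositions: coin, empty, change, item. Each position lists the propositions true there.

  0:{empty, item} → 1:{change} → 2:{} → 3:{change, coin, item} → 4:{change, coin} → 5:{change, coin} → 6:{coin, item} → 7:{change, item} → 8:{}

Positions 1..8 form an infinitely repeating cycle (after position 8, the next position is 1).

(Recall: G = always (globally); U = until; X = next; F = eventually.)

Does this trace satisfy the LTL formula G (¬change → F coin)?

Satisfied

¬change → F coin holds at every position 0..8, and those are all positions ever visited, so G (¬change → F coin) holds.
Positions where ¬change holds: 0, 2, 6, 8.
Check F coin at each: 0→ok, 2→ok, 6→ok, 8→ok.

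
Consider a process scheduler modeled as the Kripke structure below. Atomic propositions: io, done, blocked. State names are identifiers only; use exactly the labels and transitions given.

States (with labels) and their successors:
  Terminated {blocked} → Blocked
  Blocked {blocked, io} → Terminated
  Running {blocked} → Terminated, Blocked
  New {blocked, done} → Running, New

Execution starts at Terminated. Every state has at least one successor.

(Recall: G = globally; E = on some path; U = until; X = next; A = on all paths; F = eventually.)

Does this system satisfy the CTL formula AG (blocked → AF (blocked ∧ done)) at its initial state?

States satisfying blocked → AF (blocked ∧ done): {New}.
States satisfying AG (blocked → AF (blocked ∧ done)): ∅.
Blocked is reachable from Terminated and violates blocked → AF (blocked ∧ done), so AG fails at Terminated.
Terminated ∉ Sat(AG (blocked → AF (blocked ∧ done))).

Violated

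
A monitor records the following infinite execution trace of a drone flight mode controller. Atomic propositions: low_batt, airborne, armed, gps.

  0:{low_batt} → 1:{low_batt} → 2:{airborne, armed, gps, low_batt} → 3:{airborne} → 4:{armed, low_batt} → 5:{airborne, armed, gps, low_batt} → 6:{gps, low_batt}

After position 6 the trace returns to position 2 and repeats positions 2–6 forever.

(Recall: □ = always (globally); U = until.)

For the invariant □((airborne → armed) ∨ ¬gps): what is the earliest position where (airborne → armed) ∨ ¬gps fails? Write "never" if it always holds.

never

(airborne → armed) ∨ ¬gps holds at every position 0..6, and those are all the positions the trace ever visits, so the invariant □((airborne → armed) ∨ ¬gps) is never violated.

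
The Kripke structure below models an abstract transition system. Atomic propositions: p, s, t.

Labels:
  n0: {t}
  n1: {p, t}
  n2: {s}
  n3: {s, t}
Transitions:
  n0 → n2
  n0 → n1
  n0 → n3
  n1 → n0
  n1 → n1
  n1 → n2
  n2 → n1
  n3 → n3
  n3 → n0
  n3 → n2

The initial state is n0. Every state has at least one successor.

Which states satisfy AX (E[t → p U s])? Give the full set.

States satisfying E[t → p U s]: {n1, n2, n3}.
States satisfying AX (E[t → p U s]): {n0, n2}.

{n0, n2}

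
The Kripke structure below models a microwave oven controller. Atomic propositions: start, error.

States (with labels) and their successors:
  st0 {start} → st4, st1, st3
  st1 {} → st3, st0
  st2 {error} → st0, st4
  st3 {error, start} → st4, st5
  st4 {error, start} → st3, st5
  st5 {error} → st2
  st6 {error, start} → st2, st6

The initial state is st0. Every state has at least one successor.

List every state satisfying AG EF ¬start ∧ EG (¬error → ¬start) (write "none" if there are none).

States satisfying EF ¬start: {st0, st1, st2, st3, st4, st5, st6}.
States satisfying AG EF ¬start: {st0, st1, st2, st3, st4, st5, st6}.
States satisfying ¬error → ¬start: {st1, st2, st3, st4, st5, st6}.
States satisfying EG (¬error → ¬start): {st1, st2, st3, st4, st5, st6}.
States satisfying AG EF ¬start ∧ EG (¬error → ¬start): {st1, st2, st3, st4, st5, st6}.

{st1, st2, st3, st4, st5, st6}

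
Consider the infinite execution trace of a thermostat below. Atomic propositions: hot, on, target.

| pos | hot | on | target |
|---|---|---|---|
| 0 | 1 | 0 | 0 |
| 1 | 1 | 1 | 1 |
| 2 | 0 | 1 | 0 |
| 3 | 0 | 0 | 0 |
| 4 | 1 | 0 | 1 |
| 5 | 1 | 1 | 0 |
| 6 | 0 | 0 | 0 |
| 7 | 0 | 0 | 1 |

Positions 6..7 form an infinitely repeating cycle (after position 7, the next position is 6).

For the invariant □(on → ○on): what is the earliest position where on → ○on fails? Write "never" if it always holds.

Check on → ○on at each position in order: 0 ✓, 1 ✓.
At position 2 the labels are {on} and the next position 3 has {}, so on → ○on is false there. This is the first violation.

2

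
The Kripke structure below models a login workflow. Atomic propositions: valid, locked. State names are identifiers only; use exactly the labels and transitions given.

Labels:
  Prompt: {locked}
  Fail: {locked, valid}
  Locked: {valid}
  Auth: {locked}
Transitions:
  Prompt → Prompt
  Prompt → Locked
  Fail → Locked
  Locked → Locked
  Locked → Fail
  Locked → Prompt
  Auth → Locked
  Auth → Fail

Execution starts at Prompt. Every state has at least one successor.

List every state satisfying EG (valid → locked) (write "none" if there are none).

States satisfying valid → locked: {Prompt, Fail, Auth}.
States satisfying EG (valid → locked): {Prompt}.

{Prompt}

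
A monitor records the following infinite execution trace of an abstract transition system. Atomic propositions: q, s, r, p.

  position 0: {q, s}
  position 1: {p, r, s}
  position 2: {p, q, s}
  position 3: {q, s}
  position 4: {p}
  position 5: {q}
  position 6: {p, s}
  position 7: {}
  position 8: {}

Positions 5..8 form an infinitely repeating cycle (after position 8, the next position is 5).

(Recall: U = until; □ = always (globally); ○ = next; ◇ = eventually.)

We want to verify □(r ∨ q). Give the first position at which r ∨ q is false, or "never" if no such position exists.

4

Check r ∨ q at each position in order: 0 ✓, 1 ✓, 2 ✓, 3 ✓.
At position 4 the labels are {p}, so r ∨ q is false there. This is the first violation.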